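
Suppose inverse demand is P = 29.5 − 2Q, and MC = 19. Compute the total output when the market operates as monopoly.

A monopolist chooses Q where MR = MC. MR = 29.5 − 4Q; setting this equal to 19 gives Q = 2.625 and P = 24.25.

Q = 2.625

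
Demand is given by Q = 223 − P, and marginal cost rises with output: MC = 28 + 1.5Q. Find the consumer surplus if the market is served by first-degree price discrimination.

CS = 0

Inverting demand: P = 223 − Q.
With perfect price discrimination, output is the efficient level Q = 78 (where demand meets MC), but every buyer pays their willingness to pay: CS = 0 and PS = total surplus.
CS = 0.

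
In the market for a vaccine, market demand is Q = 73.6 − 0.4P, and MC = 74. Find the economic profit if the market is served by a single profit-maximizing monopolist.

Inverting demand: P = 184 − 2.5Q.
The monopolist equates marginal revenue to marginal cost: 184 − 5Q = 74, so Q = 22. From demand, P = 129.
Profit = (129 − 74)·22 = 1210.

Profit = 1210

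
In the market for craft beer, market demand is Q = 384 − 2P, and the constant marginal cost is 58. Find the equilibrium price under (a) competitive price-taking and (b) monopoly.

Inverting demand: P = 192 − 0.5Q.
Perfect competition: P = MC = 58, so 192 − 0.5Q = 58 and Q = 268.
The monopolist equates marginal revenue to marginal cost: 192 − Q = 58, so Q = 134. From demand, P = 125.

Competition: P = 58; Monopoly: P = 125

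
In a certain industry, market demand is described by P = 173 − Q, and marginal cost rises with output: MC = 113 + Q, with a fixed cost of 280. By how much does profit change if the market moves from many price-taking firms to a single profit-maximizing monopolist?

Under competition P = MC: 173 − Q = 113 + Q ⇒ Q = 30, P = 143.
Profit = 143·30 − (113·30 + ½·1·30²) − 280 = 170.
A monopolist chooses Q where MR = MC. MR = 173 − 2Q; setting this equal to 113 + Q gives Q = 20 and P = 153.
Profit = 153·20 − (113·20 + ½·1·20²) − 280 = 320.
Change in profit: 320 − 170 = 150.

Profit rises by 150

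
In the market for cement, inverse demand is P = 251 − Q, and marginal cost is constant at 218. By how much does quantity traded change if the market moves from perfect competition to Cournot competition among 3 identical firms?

Q falls by 8.25

Perfect competition: P = MC = 218, so 251 − Q = 218 and Q = 33.
With 3 symmetric Cournot firms, each firm's FOC gives 251 − 4q = 218, so q = 8.25, Q = 3·8.25 = 24.75, and P = 226.25.
Change in quantity traded: 24.75 − 33 = −8.25.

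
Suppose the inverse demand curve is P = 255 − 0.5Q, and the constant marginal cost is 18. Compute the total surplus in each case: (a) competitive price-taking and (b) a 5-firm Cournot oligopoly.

Competition: TS = 56169; Cournot: TS = 54608.75

Perfect competition: P = MC = 18, so 255 − 0.5Q = 18 and Q = 474.
CS = ½·(255 − 18)·474 = 56169; PS = (18 − 18)·474 = 0; TS = 56169.
In a 5-firm Cournot equilibrium, symmetry and the first-order condition give q = (255 − 18)/(3) = 79. So Q = 395 and P = 57.5.
CS = ½·(255 − 57.5)·395 = 39006.25; PS = (57.5 − 18)·395 = 15602.5; TS = 54608.75.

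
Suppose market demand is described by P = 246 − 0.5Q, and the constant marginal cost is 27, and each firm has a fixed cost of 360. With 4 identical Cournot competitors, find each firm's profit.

In a 4-firm Cournot equilibrium, symmetry and the first-order condition give q = (246 − 27)/(2.5) = 87.6. So Q = 350.4 and P = 70.8.
Each firm's profit = (70.8 − 27)·87.6 − 360 = 3476.88.

π_i = 3476.88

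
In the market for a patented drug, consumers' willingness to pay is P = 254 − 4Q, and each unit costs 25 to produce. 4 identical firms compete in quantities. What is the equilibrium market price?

P = 70.8

With 4 symmetric Cournot firms, each firm's FOC gives 254 − 20q = 25, so q = 11.45, Q = 4·11.45 = 45.8, and P = 70.8.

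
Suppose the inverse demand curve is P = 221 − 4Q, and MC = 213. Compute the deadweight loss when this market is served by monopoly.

DWL = 2

Competitive firms price at marginal cost: P = 213, giving Q = 2.
Monopoly sets MR = MC: 221 − 8Q = 213 ⇒ Q = 1, P = 221 − 4·1 = 217.
DWL is the triangle between Q = 1 and Q = 2: ½·(2 − 1)·(217 − 213) = 2.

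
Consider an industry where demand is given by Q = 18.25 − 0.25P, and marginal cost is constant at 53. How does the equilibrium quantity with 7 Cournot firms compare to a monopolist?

Inverting demand: P = 73 − 4Q.
With 7 symmetric Cournot firms, each firm's FOC gives 73 − 32q = 53, so q = 0.625, Q = 7·0.625 = 4.375, and P = 55.5.
A monopolist chooses Q where MR = MC. MR = 73 − 8Q; setting this equal to 53 gives Q = 2.5 and P = 63.

Cournot: Q = 4.375; Monopoly: Q = 2.5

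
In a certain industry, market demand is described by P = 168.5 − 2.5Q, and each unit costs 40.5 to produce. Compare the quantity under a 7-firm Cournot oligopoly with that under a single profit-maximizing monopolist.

Cournot: Q = 44.8; Monopoly: Q = 25.6

In a 7-firm Cournot equilibrium, symmetry and the first-order condition give q = (168.5 − 40.5)/(20) = 6.4. So Q = 44.8 and P = 56.5.
A monopolist chooses Q where MR = MC. MR = 168.5 − 5Q; setting this equal to 40.5 gives Q = 25.6 and P = 104.5.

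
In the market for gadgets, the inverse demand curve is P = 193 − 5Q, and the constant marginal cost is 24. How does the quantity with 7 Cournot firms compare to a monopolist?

With 7 symmetric Cournot firms, each firm's FOC gives 193 − 40q = 24, so q = 4.225, Q = 7·4.225 = 29.575, and P = 45.125.
Monopoly sets MR = MC: 193 − 10Q = 24 ⇒ Q = 16.9, P = 193 − 5·16.9 = 108.5.

Cournot: Q = 29.575; Monopoly: Q = 16.9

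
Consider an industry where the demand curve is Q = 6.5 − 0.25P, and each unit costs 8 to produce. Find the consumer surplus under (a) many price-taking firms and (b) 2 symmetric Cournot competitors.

Competition: CS = 40.5; Cournot: CS = 18

Inverting demand: P = 26 − 4Q.
Competitive firms price at marginal cost: P = 8, giving Q = 4.5.
CS = ½·(26 − 8)·4.5 = 40.5.
With 2 symmetric Cournot firms, each firm's FOC gives 26 − 12q = 8, so q = 1.5, Q = 2·1.5 = 3, and P = 14.
CS = ½·(26 − 14)·3 = 18.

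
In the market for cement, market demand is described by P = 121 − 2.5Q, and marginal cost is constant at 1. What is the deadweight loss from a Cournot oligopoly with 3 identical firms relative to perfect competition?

DWL = 180

Competitive firms price at marginal cost: P = 1, giving Q = 48.
Cournot with 3 identical firms: the symmetric best-response condition is 121 − 10q = 1. Each firm produces q = 12, total output Q = 36, price P = 31.
DWL is the triangle between Q = 36 and Q = 48: ½·(48 − 36)·(31 − 1) = 180.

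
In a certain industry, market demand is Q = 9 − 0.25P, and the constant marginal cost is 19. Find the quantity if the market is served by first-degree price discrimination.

Q = 4.25

Inverting demand: P = 36 − 4Q.
A perfectly discriminating monopolist sells every unit with P(Q) ≥ MC(Q), so output equals the competitive quantity Q = 4.25. Each buyer pays their reservation price, so CS = 0 and the firm captures all surplus.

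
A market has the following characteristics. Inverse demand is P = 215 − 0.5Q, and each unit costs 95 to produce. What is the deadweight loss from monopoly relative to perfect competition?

Competitive firms price at marginal cost: P = 95, giving Q = 240.
A monopolist chooses Q where MR = MC. MR = 215 − Q; setting this equal to 95 gives Q = 120 and P = 155.
DWL is the triangle between Q = 120 and Q = 240: ½·(240 − 120)·(155 − 95) = 3600.

DWL = 3600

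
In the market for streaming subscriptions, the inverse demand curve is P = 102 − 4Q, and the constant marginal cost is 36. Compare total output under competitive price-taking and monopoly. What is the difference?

Q falls by 8.25

Perfect competition: P = MC = 36, so 102 − 4Q = 36 and Q = 16.5.
Monopoly sets MR = MC: 102 − 8Q = 36 ⇒ Q = 8.25, P = 102 − 4·8.25 = 69.
Change in total output: 8.25 − 16.5 = −8.25.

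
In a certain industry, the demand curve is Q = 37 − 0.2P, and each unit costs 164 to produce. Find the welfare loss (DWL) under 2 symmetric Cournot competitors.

Inverting demand: P = 185 − 5Q.
Competitive firms price at marginal cost: P = 164, giving Q = 4.2.
Cournot with 2 identical firms: the symmetric best-response condition is 185 − 15q = 164. Each firm produces q = 1.4, total output Q = 2.8, price P = 171.
DWL is the triangle between Q = 2.8 and Q = 4.2: ½·(4.2 − 2.8)·(171 − 164) = 4.9.

DWL = 4.9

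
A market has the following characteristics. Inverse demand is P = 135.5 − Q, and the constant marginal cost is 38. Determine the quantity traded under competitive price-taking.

Q = 97.5

Under competition P = MC = 38, so Q = (135.5 − 38)/1 = 97.5.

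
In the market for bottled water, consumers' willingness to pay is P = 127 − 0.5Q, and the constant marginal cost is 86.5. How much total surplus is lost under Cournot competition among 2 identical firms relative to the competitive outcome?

Competitive firms price at marginal cost: P = 86.5, giving Q = 81.
Cournot with 2 identical firms: the symmetric best-response condition is 127 − 1.5q = 86.5. Each firm produces q = 27, total output Q = 54, price P = 100.
DWL is the triangle between Q = 54 and Q = 81: ½·(81 − 54)·(100 − 86.5) = 182.25.

DWL = 182.25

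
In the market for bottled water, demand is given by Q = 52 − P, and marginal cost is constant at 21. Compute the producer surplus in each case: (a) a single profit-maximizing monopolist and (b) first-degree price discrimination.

Inverting demand: P = 52 − Q.
A monopolist chooses Q where MR = MC. MR = 52 − 2Q; setting this equal to 21 gives Q = 15.5 and P = 36.5.
PS = (36.5 − 21)·15.5 = 240.25.
A perfectly discriminating monopolist sells every unit with P(Q) ≥ MC(Q), so output equals the competitive quantity Q = 31. Each buyer pays their reservation price, so CS = 0 and the firm captures all surplus.
PS = ½·(52 − 21)·31 = 480.5.

Monopoly: PS = 240.25; Perfect PD: PS = 480.5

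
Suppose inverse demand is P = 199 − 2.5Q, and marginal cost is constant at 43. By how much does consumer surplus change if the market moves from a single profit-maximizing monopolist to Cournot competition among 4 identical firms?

A monopolist chooses Q where MR = MC. MR = 199 − 5Q; setting this equal to 43 gives Q = 31.2 and P = 121.
CS = ½·(199 − 121)·31.2 = 1216.8.
With 4 symmetric Cournot firms, each firm's FOC gives 199 − 12.5q = 43, so q = 12.48, Q = 4·12.48 = 49.92, and P = 74.2.
CS = ½·(199 − 74.2)·49.92 = 3115.008.
Change in consumer surplus: 3115.008 − 1216.8 = 1898.208.

CS rises by 1898.208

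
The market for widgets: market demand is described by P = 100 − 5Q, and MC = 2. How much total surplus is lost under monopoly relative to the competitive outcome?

DWL = 240.1

Competitive firms price at marginal cost: P = 2, giving Q = 19.6.
A monopolist chooses Q where MR = MC. MR = 100 − 10Q; setting this equal to 2 gives Q = 9.8 and P = 51.
DWL is the triangle between Q = 9.8 and Q = 19.6: ½·(19.6 − 9.8)·(51 − 2) = 240.1.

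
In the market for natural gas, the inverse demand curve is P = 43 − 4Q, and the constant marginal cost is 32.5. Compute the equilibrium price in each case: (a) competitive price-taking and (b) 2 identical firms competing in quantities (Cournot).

Competition: P = 32.5; Cournot: P = 36

Perfect competition: P = MC = 32.5, so 43 − 4Q = 32.5 and Q = 2.625.
Cournot with 2 identical firms: the symmetric best-response condition is 43 − 12q = 32.5. Each firm produces q = 0.875, total output Q = 1.75, price P = 36.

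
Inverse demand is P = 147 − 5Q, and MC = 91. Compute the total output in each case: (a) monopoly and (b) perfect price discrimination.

A monopolist chooses Q where MR = MC. MR = 147 − 10Q; setting this equal to 91 gives Q = 5.6 and P = 119.
Under first-degree price discrimination the firm charges each unit its demand price and produces up to where P = MC, i.e. Q = 11.2. Consumer surplus is zero; producer surplus equals total surplus.

Monopoly: Q = 5.6; Perfect PD: Q = 11.2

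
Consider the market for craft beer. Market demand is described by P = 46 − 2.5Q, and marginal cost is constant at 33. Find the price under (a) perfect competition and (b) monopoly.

Perfect competition: P = MC = 33, so 46 − 2.5Q = 33 and Q = 5.2.
The monopolist equates marginal revenue to marginal cost: 46 − 5Q = 33, so Q = 2.6. From demand, P = 39.5.

Competition: P = 33; Monopoly: P = 39.5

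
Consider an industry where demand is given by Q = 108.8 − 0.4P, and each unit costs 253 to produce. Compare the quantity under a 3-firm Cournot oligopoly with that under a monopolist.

Inverting demand: P = 272 − 2.5Q.
In a 3-firm Cournot equilibrium, symmetry and the first-order condition give q = (272 − 253)/(10) = 1.9. So Q = 5.7 and P = 257.75.
The monopolist equates marginal revenue to marginal cost: 272 − 5Q = 253, so Q = 3.8. From demand, P = 262.5.

Cournot: Q = 5.7; Monopoly: Q = 3.8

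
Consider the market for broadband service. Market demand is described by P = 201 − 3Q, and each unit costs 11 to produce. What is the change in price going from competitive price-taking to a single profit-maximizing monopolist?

Price rises by 95

Perfect competition: P = MC = 11, so 201 − 3Q = 11 and Q = 190/3.
The monopolist equates marginal revenue to marginal cost: 201 − 6Q = 11, so Q = 95/3. From demand, P = 106.
Change in price: 106 − 11 = 95.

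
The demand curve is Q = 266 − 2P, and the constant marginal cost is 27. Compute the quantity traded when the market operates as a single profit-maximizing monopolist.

Q = 106

Inverting demand: P = 133 − 0.5Q.
The monopolist equates marginal revenue to marginal cost: 133 − Q = 27, so Q = 106. From demand, P = 80.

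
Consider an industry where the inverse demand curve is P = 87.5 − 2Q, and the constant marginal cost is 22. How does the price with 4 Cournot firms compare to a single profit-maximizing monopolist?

Cournot: P = 35.1; Monopoly: P = 54.75

With 4 symmetric Cournot firms, each firm's FOC gives 87.5 − 10q = 22, so q = 6.55, Q = 4·6.55 = 26.2, and P = 35.1.
The monopolist equates marginal revenue to marginal cost: 87.5 − 4Q = 22, so Q = 16.375. From demand, P = 54.75.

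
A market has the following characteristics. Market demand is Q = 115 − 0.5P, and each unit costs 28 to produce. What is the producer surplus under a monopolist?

PS = 5100.5

Inverting demand: P = 230 − 2Q.
Monopoly sets MR = MC: 230 − 4Q = 28 ⇒ Q = 50.5, P = 230 − 2·50.5 = 129.
PS = (129 − 28)·50.5 = 5100.5.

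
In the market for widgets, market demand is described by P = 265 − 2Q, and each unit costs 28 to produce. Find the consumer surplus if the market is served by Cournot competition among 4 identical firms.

In a 4-firm Cournot equilibrium, symmetry and the first-order condition give q = (265 − 28)/(10) = 23.7. So Q = 94.8 and P = 75.4.
CS = ½·(265 − 75.4)·94.8 = 8987.04.

CS = 8987.04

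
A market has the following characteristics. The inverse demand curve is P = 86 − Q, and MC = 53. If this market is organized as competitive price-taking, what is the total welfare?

TS = 544.5

Perfect competition: P = MC = 53, so 86 − Q = 53 and Q = 33.
CS = ½·(86 − 53)·33 = 544.5; PS = (53 − 53)·33 = 0; TS = 544.5.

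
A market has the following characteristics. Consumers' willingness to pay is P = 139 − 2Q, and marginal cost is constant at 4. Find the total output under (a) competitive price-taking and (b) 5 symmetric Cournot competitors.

Competition: Q = 67.5; Cournot: Q = 56.25

Under competition P = MC = 4, so Q = (139 − 4)/2 = 67.5.
With 5 symmetric Cournot firms, each firm's FOC gives 139 − 12q = 4, so q = 11.25, Q = 5·11.25 = 56.25, and P = 26.5.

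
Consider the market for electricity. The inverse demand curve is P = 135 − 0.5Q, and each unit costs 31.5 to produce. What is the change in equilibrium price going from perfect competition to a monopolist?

Competitive firms price at marginal cost: P = 31.5, giving Q = 207.
The monopolist equates marginal revenue to marginal cost: 135 − Q = 31.5, so Q = 103.5. From demand, P = 83.25.
Change in equilibrium price: 83.25 − 31.5 = 51.75.

Equilibrium price rises by 51.75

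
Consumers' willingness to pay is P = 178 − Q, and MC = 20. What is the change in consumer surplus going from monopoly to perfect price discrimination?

Consumer surplus falls by 3120.5

A monopolist chooses Q where MR = MC. MR = 178 − 2Q; setting this equal to 20 gives Q = 79 and P = 99.
CS = ½·(178 − 99)·79 = 3120.5.
With perfect price discrimination, output is the efficient level Q = 158 (where demand meets MC), but every buyer pays their willingness to pay: CS = 0 and PS = total surplus.
CS = 0.
Change in consumer surplus: 0 − 3120.5 = −3120.5.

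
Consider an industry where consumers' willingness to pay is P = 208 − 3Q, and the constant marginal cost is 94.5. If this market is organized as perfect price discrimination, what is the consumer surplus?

Under first-degree price discrimination the firm charges each unit its demand price and produces up to where P = MC, i.e. Q = 227/6. Consumer surplus is zero; producer surplus equals total surplus.
CS = 0.

CS = 0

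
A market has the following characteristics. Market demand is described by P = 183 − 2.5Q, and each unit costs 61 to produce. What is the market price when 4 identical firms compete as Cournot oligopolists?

With 4 symmetric Cournot firms, each firm's FOC gives 183 − 12.5q = 61, so q = 9.76, Q = 4·9.76 = 39.04, and P = 85.4.

P = 85.4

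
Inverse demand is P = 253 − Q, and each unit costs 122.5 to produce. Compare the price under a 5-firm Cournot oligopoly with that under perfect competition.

Cournot: P = 144.25; Competition: P = 122.5

Cournot with 5 identical firms: the symmetric best-response condition is 253 − 6q = 122.5. Each firm produces q = 21.75, total output Q = 108.75, price P = 144.25.
Under competition P = MC = 122.5, so Q = (253 − 122.5)/1 = 130.5.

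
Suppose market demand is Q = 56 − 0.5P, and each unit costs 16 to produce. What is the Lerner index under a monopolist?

Inverting demand: P = 112 − 2Q.
Monopoly sets MR = MC: 112 − 4Q = 16 ⇒ Q = 24, P = 112 − 2·24 = 64.
Lerner index = (P − MC)/P = (64 − 16)/64 = 0.75.

Lerner index = 0.75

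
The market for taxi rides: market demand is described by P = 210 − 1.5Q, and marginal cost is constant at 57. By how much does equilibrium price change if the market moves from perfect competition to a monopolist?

P rises by 76.5

Competitive firms price at marginal cost: P = 57, giving Q = 102.
Monopoly sets MR = MC: 210 − 3Q = 57 ⇒ Q = 51, P = 210 − 1.5·51 = 133.5.
Change in equilibrium price: 133.5 − 57 = 76.5.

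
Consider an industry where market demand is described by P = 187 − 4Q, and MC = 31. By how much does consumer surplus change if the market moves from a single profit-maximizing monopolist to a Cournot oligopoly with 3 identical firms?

CS rises by 950.625

Monopoly sets MR = MC: 187 − 8Q = 31 ⇒ Q = 19.5, P = 187 − 4·19.5 = 109.
CS = ½·(187 − 109)·19.5 = 760.5.
In a 3-firm Cournot equilibrium, symmetry and the first-order condition give q = (187 − 31)/(16) = 9.75. So Q = 29.25 and P = 70.
CS = ½·(187 − 70)·29.25 = 1711.125.
Change in consumer surplus: 1711.125 − 760.5 = 950.625.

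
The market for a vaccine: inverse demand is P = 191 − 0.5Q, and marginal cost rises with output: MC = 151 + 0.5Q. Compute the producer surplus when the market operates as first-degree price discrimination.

Under first-degree price discrimination the firm charges each unit its demand price and produces up to where P = MC, i.e. Q = 40. Consumer surplus is zero; producer surplus equals total surplus.
PS = ½·(191 − 151)·40 = 800.

PS = 800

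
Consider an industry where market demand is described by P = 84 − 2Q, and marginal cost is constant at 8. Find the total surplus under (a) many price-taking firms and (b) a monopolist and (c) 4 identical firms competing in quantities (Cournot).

Competitive firms price at marginal cost: P = 8, giving Q = 38.
CS = ½·(84 − 8)·38 = 1444; PS = (8 − 8)·38 = 0; TS = 1444.
The monopolist equates marginal revenue to marginal cost: 84 − 4Q = 8, so Q = 19. From demand, P = 46.
CS = ½·(84 − 46)·19 = 361; PS = (46 − 8)·19 = 722; TS = 1083.
Cournot with 4 identical firms: the symmetric best-response condition is 84 − 10q = 8. Each firm produces q = 7.6, total output Q = 30.4, price P = 23.2.
CS = ½·(84 − 23.2)·30.4 = 924.16; PS = (23.2 − 8)·30.4 = 462.08; TS = 1386.24.

Competition: TS = 1444; Monopoly: TS = 1083; Cournot: TS = 1386.24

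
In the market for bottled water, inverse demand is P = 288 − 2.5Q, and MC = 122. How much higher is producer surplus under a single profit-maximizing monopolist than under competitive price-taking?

Producer surplus rises by 2755.6

Perfect competition: P = MC = 122, so 288 − 2.5Q = 122 and Q = 66.4.
PS = (122 − 122)·66.4 = 0.
A monopolist chooses Q where MR = MC. MR = 288 − 5Q; setting this equal to 122 gives Q = 33.2 and P = 205.
PS = (205 − 122)·33.2 = 2755.6.
Change in producer surplus: 2755.6 − 0 = 2755.6.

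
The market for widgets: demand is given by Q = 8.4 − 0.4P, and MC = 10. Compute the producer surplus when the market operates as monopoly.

PS = 12.1

Inverting demand: P = 21 − 2.5Q.
A monopolist chooses Q where MR = MC. MR = 21 − 5Q; setting this equal to 10 gives Q = 2.2 and P = 15.5.
PS = (15.5 − 10)·2.2 = 12.1.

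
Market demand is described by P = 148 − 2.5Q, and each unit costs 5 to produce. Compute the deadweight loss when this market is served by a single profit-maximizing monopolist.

DWL = 1022.45

Competitive firms price at marginal cost: P = 5, giving Q = 57.2.
A monopolist chooses Q where MR = MC. MR = 148 − 5Q; setting this equal to 5 gives Q = 28.6 and P = 76.5.
DWL is the triangle between Q = 28.6 and Q = 57.2: ½·(57.2 − 28.6)·(76.5 − 5) = 1022.45.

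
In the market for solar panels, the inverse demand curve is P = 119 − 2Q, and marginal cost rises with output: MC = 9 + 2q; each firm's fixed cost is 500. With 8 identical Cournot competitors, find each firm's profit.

Cournot with 8 identical firms: the symmetric best-response condition is 119 − 18q = 9 + 2q. Each firm produces q = 5.5, total output Q = 44, price P = 31.
Each firm's profit = 31·5.5 − (9·5.5 + ½·2·5.5²) − 500 = −409.25.

π_i = −409.25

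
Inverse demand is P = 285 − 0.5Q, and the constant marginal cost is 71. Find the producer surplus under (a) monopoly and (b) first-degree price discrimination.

Monopoly: PS = 22898; Perfect PD: PS = 45796

A monopolist chooses Q where MR = MC. MR = 285 − Q; setting this equal to 71 gives Q = 214 and P = 178.
PS = (178 − 71)·214 = 22898.
A perfectly discriminating monopolist sells every unit with P(Q) ≥ MC(Q), so output equals the competitive quantity Q = 428. Each buyer pays their reservation price, so CS = 0 and the firm captures all surplus.
PS = ½·(285 − 71)·428 = 45796.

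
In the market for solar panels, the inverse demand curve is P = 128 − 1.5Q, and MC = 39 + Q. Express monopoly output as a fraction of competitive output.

A monopolist chooses Q where MR = MC. MR = 128 − 3Q; setting this equal to 39 + Q gives Q = 22.25 and P = 94.625.
Under competition P = MC: 128 − 1.5Q = 39 + Q ⇒ Q = 35.6, P = 74.6.
Ratio Q_m/Q_c = 22.25/35.6 = 0.625.

Q_m/Q_c = 0.625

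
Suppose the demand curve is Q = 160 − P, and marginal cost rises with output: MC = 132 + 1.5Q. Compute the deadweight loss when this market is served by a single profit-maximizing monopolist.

Inverting demand: P = 160 − Q.
Competitive equilibrium sets price equal to marginal cost: 160 − Q = 132 + 1.5Q, so Q = 11.2 and P = 148.8.
The monopolist equates marginal revenue to marginal cost: 160 − 2Q = 132 + 1.5Q, so Q = 8. From demand, P = 152.
CS = ½·(160 − 148.8)·11.2 = 62.72; PS = (148.8·11.2 − 132·11.2 − ½·1.5·11.2²) = 94.08; TS = 156.8.
CS = ½·(160 − 152)·8 = 32; PS = (152·8 − 132·8 − ½·1.5·8²) = 112; TS = 144.
DWL = 156.8 − 144 = 12.8.

DWL = 12.8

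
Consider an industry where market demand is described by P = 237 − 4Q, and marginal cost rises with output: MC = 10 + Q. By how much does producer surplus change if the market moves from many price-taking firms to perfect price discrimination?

PS rises by 4122.32

Under competition P = MC: 237 − 4Q = 10 + Q ⇒ Q = 45.4, P = 55.4.
PS = P·Q − VC(Q) = 55.4·45.4 − (10·45.4 + ½·1·45.4²) = 1030.58.
Under first-degree price discrimination the firm charges each unit its demand price and produces up to where P = MC, i.e. Q = 45.4. Consumer surplus is zero; producer surplus equals total surplus.
PS = ½·(237 − 10)·45.4 = 5152.9.
Change in producer surplus: 5152.9 − 1030.58 = 4122.32.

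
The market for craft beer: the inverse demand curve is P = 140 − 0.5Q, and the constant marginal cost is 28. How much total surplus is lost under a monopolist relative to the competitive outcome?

Under competition P = MC = 28, so Q = (140 − 28)/0.5 = 224.
The monopolist equates marginal revenue to marginal cost: 140 − Q = 28, so Q = 112. From demand, P = 84.
DWL is the triangle between Q = 112 and Q = 224: ½·(224 − 112)·(84 − 28) = 3136.

DWL = 3136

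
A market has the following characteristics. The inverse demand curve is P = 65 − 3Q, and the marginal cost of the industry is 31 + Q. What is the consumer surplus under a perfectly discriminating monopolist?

A perfectly discriminating monopolist sells every unit with P(Q) ≥ MC(Q), so output equals the competitive quantity Q = 8.5. Each buyer pays their reservation price, so CS = 0 and the firm captures all surplus.
CS = 0.

CS = 0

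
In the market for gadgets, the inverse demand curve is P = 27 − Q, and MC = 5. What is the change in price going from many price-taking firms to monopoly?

Under competition P = MC = 5, so Q = (27 − 5)/1 = 22.
A monopolist chooses Q where MR = MC. MR = 27 − 2Q; setting this equal to 5 gives Q = 11 and P = 16.
Change in price: 16 − 5 = 11.

Price rises by 11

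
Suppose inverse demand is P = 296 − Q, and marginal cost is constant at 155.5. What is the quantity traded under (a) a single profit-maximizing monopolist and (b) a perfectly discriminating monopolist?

Monopoly: Q = 70.25; Perfect PD: Q = 140.5

A monopolist chooses Q where MR = MC. MR = 296 − 2Q; setting this equal to 155.5 gives Q = 70.25 and P = 225.75.
Under first-degree price discrimination the firm charges each unit its demand price and produces up to where P = MC, i.e. Q = 140.5. Consumer surplus is zero; producer surplus equals total surplus.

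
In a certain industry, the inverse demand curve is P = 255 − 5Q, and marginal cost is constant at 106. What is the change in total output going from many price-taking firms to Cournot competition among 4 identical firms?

Competitive firms price at marginal cost: P = 106, giving Q = 29.8.
With 4 symmetric Cournot firms, each firm's FOC gives 255 − 25q = 106, so q = 5.96, Q = 4·5.96 = 23.84, and P = 135.8.
Change in total output: 23.84 − 29.8 = −5.96.

Q falls by 5.96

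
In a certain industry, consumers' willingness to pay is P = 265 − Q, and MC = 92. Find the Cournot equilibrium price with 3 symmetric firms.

In a 3-firm Cournot equilibrium, symmetry and the first-order condition give q = (265 − 92)/(4) = 43.25. So Q = 129.75 and P = 135.25.

P = 135.25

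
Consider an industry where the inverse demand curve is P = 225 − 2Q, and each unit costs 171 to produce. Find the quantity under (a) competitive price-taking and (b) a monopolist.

Perfect competition: P = MC = 171, so 225 − 2Q = 171 and Q = 27.
Monopoly sets MR = MC: 225 − 4Q = 171 ⇒ Q = 13.5, P = 225 − 2·13.5 = 198.

Competition: Q = 27; Monopoly: Q = 13.5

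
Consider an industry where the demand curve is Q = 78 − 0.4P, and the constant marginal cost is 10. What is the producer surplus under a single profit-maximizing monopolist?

PS = 3422.5

Inverting demand: P = 195 − 2.5Q.
The monopolist equates marginal revenue to marginal cost: 195 − 5Q = 10, so Q = 37. From demand, P = 102.5.
PS = (102.5 − 10)·37 = 3422.5.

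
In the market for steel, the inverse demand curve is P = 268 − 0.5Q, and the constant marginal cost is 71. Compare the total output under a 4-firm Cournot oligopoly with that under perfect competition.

In a 4-firm Cournot equilibrium, symmetry and the first-order condition give q = (268 − 71)/(2.5) = 78.8. So Q = 315.2 and P = 110.4.
Competitive firms price at marginal cost: P = 71, giving Q = 394.

Cournot: Q = 315.2; Competition: Q = 394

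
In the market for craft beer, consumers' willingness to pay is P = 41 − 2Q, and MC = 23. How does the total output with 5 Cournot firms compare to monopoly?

Cournot: Q = 7.5; Monopoly: Q = 4.5

In a 5-firm Cournot equilibrium, symmetry and the first-order condition give q = (41 − 23)/(12) = 1.5. So Q = 7.5 and P = 26.
The monopolist equates marginal revenue to marginal cost: 41 − 4Q = 23, so Q = 4.5. From demand, P = 32.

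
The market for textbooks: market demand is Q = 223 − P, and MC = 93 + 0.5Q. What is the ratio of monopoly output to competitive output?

Inverting demand: P = 223 − Q.
The monopolist equates marginal revenue to marginal cost: 223 − 2Q = 93 + 0.5Q, so Q = 52. From demand, P = 171.
Under competition P = MC: 223 − Q = 93 + 0.5Q ⇒ Q = 260/3, P = 409/3.
Ratio Q_m/Q_c = 52/(260/3) = 0.6.

Q_m/Q_c = 0.6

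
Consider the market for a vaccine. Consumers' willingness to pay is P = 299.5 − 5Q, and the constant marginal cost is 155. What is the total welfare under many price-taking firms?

TS = 2088.025

Competitive firms price at marginal cost: P = 155, giving Q = 28.9.
CS = ½·(299.5 − 155)·28.9 = 2088.025; PS = (155 − 155)·28.9 = 0; TS = 2088.025.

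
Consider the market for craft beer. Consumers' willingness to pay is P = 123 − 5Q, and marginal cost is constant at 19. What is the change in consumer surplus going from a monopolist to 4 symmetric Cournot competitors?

Monopoly sets MR = MC: 123 − 10Q = 19 ⇒ Q = 10.4, P = 123 − 5·10.4 = 71.
CS = ½·(123 − 71)·10.4 = 270.4.
In a 4-firm Cournot equilibrium, symmetry and the first-order condition give q = (123 − 19)/(25) = 4.16. So Q = 16.64 and P = 39.8.
CS = ½·(123 − 39.8)·16.64 = 692.224.
Change in consumer surplus: 692.224 − 270.4 = 421.824.

Consumer surplus rises by 421.824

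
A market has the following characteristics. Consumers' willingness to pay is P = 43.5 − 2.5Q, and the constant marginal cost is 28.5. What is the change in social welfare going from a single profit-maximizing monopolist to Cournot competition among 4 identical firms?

The monopolist equates marginal revenue to marginal cost: 43.5 − 5Q = 28.5, so Q = 3. From demand, P = 36.
CS = ½·(43.5 − 36)·3 = 11.25; PS = (36 − 28.5)·3 = 22.5; TS = 33.75.
With 4 symmetric Cournot firms, each firm's FOC gives 43.5 − 12.5q = 28.5, so q = 1.2, Q = 4·1.2 = 4.8, and P = 31.5.
CS = ½·(43.5 − 31.5)·4.8 = 28.8; PS = (31.5 − 28.5)·4.8 = 14.4; TS = 43.2.
Change in social welfare: 43.2 − 33.75 = 9.45.

Social welfare rises by 9.45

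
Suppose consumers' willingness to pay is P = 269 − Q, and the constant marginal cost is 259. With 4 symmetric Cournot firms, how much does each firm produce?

q_i = 2

Cournot with 4 identical firms: the symmetric best-response condition is 269 − 5q = 259. Each firm produces q = 2, total output Q = 8, price P = 261.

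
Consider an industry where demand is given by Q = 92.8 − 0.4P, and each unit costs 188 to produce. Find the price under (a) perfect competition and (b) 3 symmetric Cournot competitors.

Inverting demand: P = 232 − 2.5Q.
Under competition P = MC = 188, so Q = (232 − 188)/2.5 = 17.6.
Cournot with 3 identical firms: the symmetric best-response condition is 232 − 10q = 188. Each firm produces q = 4.4, total output Q = 13.2, price P = 199.

Competition: P = 188; Cournot: P = 199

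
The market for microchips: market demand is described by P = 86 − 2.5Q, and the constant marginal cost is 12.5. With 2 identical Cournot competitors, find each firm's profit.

In a 2-firm Cournot equilibrium, symmetry and the first-order condition give q = (86 − 12.5)/(7.5) = 9.8. So Q = 19.6 and P = 37.
Each firm's profit = (37 − 12.5)·9.8 = 240.1.

π_i = 240.1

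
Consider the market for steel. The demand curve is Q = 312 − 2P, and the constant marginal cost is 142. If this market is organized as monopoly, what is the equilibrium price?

Inverting demand: P = 156 − 0.5Q.
Monopoly sets MR = MC: 156 − Q = 142 ⇒ Q = 14, P = 156 − 0.5·14 = 149.

P = 149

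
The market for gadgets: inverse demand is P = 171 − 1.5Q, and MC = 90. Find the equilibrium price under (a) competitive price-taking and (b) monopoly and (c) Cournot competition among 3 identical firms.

Competition: P = 90; Monopoly: P = 130.5; Cournot: P = 110.25

Under competition P = MC = 90, so Q = (171 − 90)/1.5 = 54.
Monopoly sets MR = MC: 171 − 3Q = 90 ⇒ Q = 27, P = 171 − 1.5·27 = 130.5.
With 3 symmetric Cournot firms, each firm's FOC gives 171 − 6q = 90, so q = 13.5, Q = 3·13.5 = 40.5, and P = 110.25.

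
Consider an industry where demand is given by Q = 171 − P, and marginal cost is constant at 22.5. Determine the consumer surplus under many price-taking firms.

CS = 11026.125

Inverting demand: P = 171 − Q.
Under competition P = MC = 22.5, so Q = (171 − 22.5)/1 = 148.5.
CS = ½·(171 − 22.5)·148.5 = 11026.125.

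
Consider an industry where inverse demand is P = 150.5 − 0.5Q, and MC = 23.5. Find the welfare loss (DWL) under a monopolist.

DWL = 4032.25

Competitive firms price at marginal cost: P = 23.5, giving Q = 254.
A monopolist chooses Q where MR = MC. MR = 150.5 − Q; setting this equal to 23.5 gives Q = 127 and P = 87.
DWL is the triangle between Q = 127 and Q = 254: ½·(254 − 127)·(87 − 23.5) = 4032.25.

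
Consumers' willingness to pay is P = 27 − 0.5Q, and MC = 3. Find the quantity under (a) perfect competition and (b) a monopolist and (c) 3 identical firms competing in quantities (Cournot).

Under competition P = MC = 3, so Q = (27 − 3)/0.5 = 48.
The monopolist equates marginal revenue to marginal cost: 27 − Q = 3, so Q = 24. From demand, P = 15.
Cournot with 3 identical firms: the symmetric best-response condition is 27 − 2q = 3. Each firm produces q = 12, total output Q = 36, price P = 9.

Competition: Q = 48; Monopoly: Q = 24; Cournot: Q = 36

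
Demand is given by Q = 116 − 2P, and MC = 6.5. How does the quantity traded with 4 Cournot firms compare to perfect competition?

Inverting demand: P = 58 − 0.5Q.
With 4 symmetric Cournot firms, each firm's FOC gives 58 − 2.5q = 6.5, so q = 20.6, Q = 4·20.6 = 82.4, and P = 16.8.
Competitive firms price at marginal cost: P = 6.5, giving Q = 103.

Cournot: Q = 82.4; Competition: Q = 103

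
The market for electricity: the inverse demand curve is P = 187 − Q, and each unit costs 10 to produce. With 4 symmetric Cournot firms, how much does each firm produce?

q_i = 35.4

Cournot with 4 identical firms: the symmetric best-response condition is 187 − 5q = 10. Each firm produces q = 35.4, total output Q = 141.6, price P = 45.4.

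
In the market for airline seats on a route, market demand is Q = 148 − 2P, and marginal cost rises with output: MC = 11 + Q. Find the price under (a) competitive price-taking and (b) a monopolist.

Inverting demand: P = 74 − 0.5Q.
Under competition P = MC: 74 − 0.5Q = 11 + Q ⇒ Q = 42, P = 53.
A monopolist chooses Q where MR = MC. MR = 74 − Q; setting this equal to 11 + Q gives Q = 31.5 and P = 58.25.

Competition: P = 53; Monopoly: P = 58.25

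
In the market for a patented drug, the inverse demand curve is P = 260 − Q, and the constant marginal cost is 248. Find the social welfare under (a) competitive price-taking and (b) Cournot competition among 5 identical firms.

Competition: TS = 72; Cournot: TS = 70

Competitive firms price at marginal cost: P = 248, giving Q = 12.
CS = ½·(260 − 248)·12 = 72; PS = (248 − 248)·12 = 0; TS = 72.
With 5 symmetric Cournot firms, each firm's FOC gives 260 − 6q = 248, so q = 2, Q = 5·2 = 10, and P = 250.
CS = ½·(260 − 250)·10 = 50; PS = (250 − 248)·10 = 20; TS = 70.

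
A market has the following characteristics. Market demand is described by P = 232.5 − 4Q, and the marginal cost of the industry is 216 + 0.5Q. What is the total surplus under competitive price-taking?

TS = 30.25

Under competition P = MC: 232.5 − 4Q = 216 + 0.5Q ⇒ Q = 11/3, P = 1307/6.
CS = ½·(232.5 − 1307/6)·11/3 = 242/9; PS = (1307/6·11/3 − 216·11/3 − ½·0.5·(11/3)²) = 121/36; TS = 30.25.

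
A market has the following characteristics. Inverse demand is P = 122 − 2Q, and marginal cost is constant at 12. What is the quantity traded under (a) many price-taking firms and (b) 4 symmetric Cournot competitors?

Perfect competition: P = MC = 12, so 122 − 2Q = 12 and Q = 55.
With 4 symmetric Cournot firms, each firm's FOC gives 122 − 10q = 12, so q = 11, Q = 4·11 = 44, and P = 34.

Competition: Q = 55; Cournot: Q = 44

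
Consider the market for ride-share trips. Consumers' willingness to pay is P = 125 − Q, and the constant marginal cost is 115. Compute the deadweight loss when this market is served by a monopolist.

Competitive firms price at marginal cost: P = 115, giving Q = 10.
The monopolist equates marginal revenue to marginal cost: 125 − 2Q = 115, so Q = 5. From demand, P = 120.
DWL is the triangle between Q = 5 and Q = 10: ½·(10 − 5)·(120 − 115) = 12.5.

DWL = 12.5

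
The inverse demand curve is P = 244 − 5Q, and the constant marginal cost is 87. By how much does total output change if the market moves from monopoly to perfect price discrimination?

Total output rises by 15.7

Monopoly sets MR = MC: 244 − 10Q = 87 ⇒ Q = 15.7, P = 244 − 5·15.7 = 165.5.
A perfectly discriminating monopolist sells every unit with P(Q) ≥ MC(Q), so output equals the competitive quantity Q = 31.4. Each buyer pays their reservation price, so CS = 0 and the firm captures all surplus.
Change in total output: 31.4 − 15.7 = 15.7.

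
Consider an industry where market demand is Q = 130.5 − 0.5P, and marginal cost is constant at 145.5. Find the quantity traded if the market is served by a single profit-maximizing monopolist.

Inverting demand: P = 261 − 2Q.
A monopolist chooses Q where MR = MC. MR = 261 − 4Q; setting this equal to 145.5 gives Q = 28.875 and P = 203.25.

Q = 28.875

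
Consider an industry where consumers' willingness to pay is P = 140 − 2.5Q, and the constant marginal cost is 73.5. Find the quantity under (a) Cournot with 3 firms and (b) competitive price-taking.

In a 3-firm Cournot equilibrium, symmetry and the first-order condition give q = (140 − 73.5)/(10) = 6.65. So Q = 19.95 and P = 90.125.
Perfect competition: P = MC = 73.5, so 140 − 2.5Q = 73.5 and Q = 26.6.

Cournot: Q = 19.95; Competition: Q = 26.6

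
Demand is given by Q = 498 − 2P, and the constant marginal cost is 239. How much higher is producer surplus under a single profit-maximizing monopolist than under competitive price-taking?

Producer surplus rises by 50

Inverting demand: P = 249 − 0.5Q.
Competitive firms price at marginal cost: P = 239, giving Q = 20.
PS = (239 − 239)·20 = 0.
A monopolist chooses Q where MR = MC. MR = 249 − Q; setting this equal to 239 gives Q = 10 and P = 244.
PS = (244 − 239)·10 = 50.
Change in producer surplus: 50 − 0 = 50.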